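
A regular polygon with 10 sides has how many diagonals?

Total line segments between 10 vertices = C(10,2) = 45.
Subtract the 10 sides: 45 - 10 = 35 diagonals.

35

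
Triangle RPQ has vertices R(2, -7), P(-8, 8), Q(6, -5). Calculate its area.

The Shoelace formula computes the area from vertex coordinates by summing cross products.
For vertices (2,-7), (-8,8), (6,-5):
Signed sum = 2*8 - -8*-7 + -8*-5 - 6*8 + 6*-7 - 2*-5
= -40 + -8 + -32 = -80
Area = (1/2)|-80| = 40.

40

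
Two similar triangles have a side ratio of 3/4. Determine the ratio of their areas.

The ratio of areas of similar triangles equals the square of the side ratio.
Side ratio = 3:4
Area ratio = (3/4)^2 = 9/16 = 9:16

9:16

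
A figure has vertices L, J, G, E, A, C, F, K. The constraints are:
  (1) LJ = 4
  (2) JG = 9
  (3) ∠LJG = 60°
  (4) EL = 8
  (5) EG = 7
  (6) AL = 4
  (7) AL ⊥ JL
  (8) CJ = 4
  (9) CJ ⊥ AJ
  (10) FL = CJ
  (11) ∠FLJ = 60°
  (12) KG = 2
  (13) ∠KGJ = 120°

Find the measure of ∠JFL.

From the given relations: FL = CJ = 4.
Step 1: By the law of cosines on triangle FLJ: FJ² = 4² + 4² − 2·4·4·cos(60°) = 16, so FJ = 4.
Step 2: By the inverse law of cosines on triangle JFL: cos(∠JFL) = (4² + 4² − 4²) / (2·4·4) = 16/32 = 0.5, so ∠JFL = 60°.

Therefore, the measure of angle ∠JFL = 60°.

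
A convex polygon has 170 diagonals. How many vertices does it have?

Using d = n(n - 3)/2, we solve 170 = n(n - 3)/2.
So n(n - 3) = 340.
Testing n = 20: 20 * 17 = 340 = 340. Correct.
The polygon has 20 sides.

20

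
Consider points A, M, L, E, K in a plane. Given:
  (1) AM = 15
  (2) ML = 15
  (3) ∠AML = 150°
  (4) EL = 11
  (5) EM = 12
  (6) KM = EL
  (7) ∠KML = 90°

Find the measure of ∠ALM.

Step 1: By the law of cosines on triangle LMA: LA² = 15² + 15² − 2·15·15·cos(150°) = 839.71, so LA ≈ 28.98.
Step 2: By the inverse law of cosines on triangle ALM: cos(∠ALM) = (28.98² + 15² − 15²) / (2·28.98·15) = 839.71/869.33 = 0.9659, so ∠ALM = 15°.

Therefore, the measure of angle ∠ALM = 15°.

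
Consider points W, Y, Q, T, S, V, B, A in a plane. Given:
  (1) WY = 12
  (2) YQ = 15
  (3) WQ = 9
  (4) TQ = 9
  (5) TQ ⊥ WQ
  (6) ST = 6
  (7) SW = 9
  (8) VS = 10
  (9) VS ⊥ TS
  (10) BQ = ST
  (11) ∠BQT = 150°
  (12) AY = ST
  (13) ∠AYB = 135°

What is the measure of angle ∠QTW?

Step 1: By the law of cosines on triangle TQW: TW² = 9² + 9² − 2·9·9·cos(90°) = 162, so TW = 9·√2.
Step 2: By the inverse law of cosines on triangle QTW: cos(∠QTW) = (9² + (9·√2)² − 9²) / (2·9·9·√2) = 162/229.1 = 0.7071, so ∠QTW = 45°.

Therefore, the measure of angle ∠QTW = 45°.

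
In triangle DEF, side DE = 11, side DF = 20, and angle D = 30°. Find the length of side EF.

Law of cosines: EF^2 = 11^2 + 20^2 - 2(11)(20)cos(30°) = 521 - 220*sqrt(3), so EF = sqrt(521 - 220*sqrt(3)).

sqrt(521 - 220*sqrt(3))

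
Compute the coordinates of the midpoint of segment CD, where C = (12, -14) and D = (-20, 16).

The midpoint is the point halfway along the segment.
Move half the horizontal distance: 12 + (-20 - 12)/2 = 12 + -32/2 = -4
Move half the vertical distance: -14 + (16 - -14)/2 = -14 + 30/2 = 1
Midpoint = (-4, 1)

(-4, 1)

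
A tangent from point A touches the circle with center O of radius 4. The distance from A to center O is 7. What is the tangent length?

Let T be the point of tangency. Then OT ⊥ AT (radius ⊥ tangent).
In right triangle OTA: OA² = OT² + AT²
7² = 4² + AT²
AT² = 33, AT = sqrt(33)

sqrt(33)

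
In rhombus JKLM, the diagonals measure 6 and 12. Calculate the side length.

In a rhombus, the diagonals bisect each other perpendicularly, creating four congruent right triangles.
Each triangle has legs 3 (half of 6) and 6 (half of 12).
The hypotenuse of each right triangle is a side of the rhombus:
side = sqrt(3^2 + 6^2) = sqrt(45) = 3*sqrt(5)

3*sqrt(5)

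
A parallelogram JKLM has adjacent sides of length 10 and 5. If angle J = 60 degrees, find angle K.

Opposite sides of a parallelogram are parallel, so consecutive angles form co-interior angles on a transversal.
Co-interior angles sum to 180°, giving angle K = 180 - 60 = 120 degrees.

120 degrees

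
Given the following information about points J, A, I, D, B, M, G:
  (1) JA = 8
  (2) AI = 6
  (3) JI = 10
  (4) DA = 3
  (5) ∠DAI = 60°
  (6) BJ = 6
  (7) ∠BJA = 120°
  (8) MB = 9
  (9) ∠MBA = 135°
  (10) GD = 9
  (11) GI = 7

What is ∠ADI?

Step 1: By the law of cosines on triangle DAI: DI² = 3² + 6² − 2·3·6·cos(60°) = 27, so DI = 3·√3.
Step 2: By the inverse law of cosines on triangle ADI: cos(∠ADI) = (3² + (3·√3)² − 6²) / (2·3·3·√3) = 0/31.18 = 0, so ∠ADI = 90°.

Therefore, the measure of angle ∠ADI = 90°.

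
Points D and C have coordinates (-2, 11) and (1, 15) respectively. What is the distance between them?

The horizontal distance is |1 - -2| = 3 and the vertical distance is |15 - 11| = 4.
By the Pythagorean theorem, d = sqrt(3^2 + 4^2) = sqrt(25) = 5.

5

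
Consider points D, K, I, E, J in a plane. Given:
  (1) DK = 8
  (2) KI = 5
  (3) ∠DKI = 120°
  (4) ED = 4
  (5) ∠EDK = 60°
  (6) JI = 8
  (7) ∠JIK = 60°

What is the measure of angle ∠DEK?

Step 1: By the law of cosines on triangle EDK: EK² = 4² + 8² − 2·4·8·cos(60°) = 48, so EK = 4·√3.
Step 2: By the inverse law of cosines on triangle DEK: cos(∠DEK) = (4² + (4·√3)² − 8²) / (2·4·4·√3) = 0/55.43 = 0, so ∠DEK = 90°.

Therefore, the measure of angle ∠DEK = 90°.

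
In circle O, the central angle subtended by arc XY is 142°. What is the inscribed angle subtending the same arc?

Inscribed angle = 142° / 2 = 71° (inscribed angle theorem).

71°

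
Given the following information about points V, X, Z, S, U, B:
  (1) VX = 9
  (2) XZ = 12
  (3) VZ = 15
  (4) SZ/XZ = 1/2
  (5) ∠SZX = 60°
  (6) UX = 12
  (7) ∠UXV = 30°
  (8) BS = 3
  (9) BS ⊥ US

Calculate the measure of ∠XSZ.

From the given relations: SZ = 1/2·XZ = 1/2·12 = 6.
Step 1: By the law of cosines on triangle SZX: SX² = 6² + 12² − 2·6·12·cos(60°) = 108, so SX = 6·√3.
Step 2: By the inverse law of cosines on triangle XSZ: cos(∠XSZ) = ((6·√3)² + 6² − 12²) / (2·6·√3·6) = 0/124.71 = 0, so ∠XSZ = 90°.

Therefore, the measure of angle ∠XSZ = 90°.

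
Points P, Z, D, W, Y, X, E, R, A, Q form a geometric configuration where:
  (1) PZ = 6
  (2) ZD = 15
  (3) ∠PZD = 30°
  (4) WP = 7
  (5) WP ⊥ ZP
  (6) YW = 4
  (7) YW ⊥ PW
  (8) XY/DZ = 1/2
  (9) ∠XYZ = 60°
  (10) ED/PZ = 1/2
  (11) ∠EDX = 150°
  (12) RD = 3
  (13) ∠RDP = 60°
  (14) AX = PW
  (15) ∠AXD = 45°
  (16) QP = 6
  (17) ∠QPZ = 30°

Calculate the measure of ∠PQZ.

Step 1: By the law of cosines on triangle QPZ: QZ² = 6² + 6² − 2·6·6·cos(30°) = 9.65, so QZ ≈ 3.11.
Step 2: By the inverse law of cosines on triangle PQZ: cos(∠PQZ) = (6² + 3.11² − 6²) / (2·6·3.11) = 9.65/37.27 = 0.2588, so ∠PQZ = 75°.

Therefore, the measure of angle ∠PQZ = 75°.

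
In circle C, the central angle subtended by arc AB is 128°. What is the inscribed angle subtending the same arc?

By the inscribed angle theorem, the inscribed angle is half the central angle.
Inscribed angle = 128° / 2 = 64°

64°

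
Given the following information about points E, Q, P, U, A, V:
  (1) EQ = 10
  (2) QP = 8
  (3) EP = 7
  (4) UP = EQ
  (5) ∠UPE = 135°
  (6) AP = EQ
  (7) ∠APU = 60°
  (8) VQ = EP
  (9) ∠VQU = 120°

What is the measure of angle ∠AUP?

From the given relations: UP = EQ = 10; AP = EQ = 10.
Step 1: By the law of cosines on triangle UPA: UA² = 10² + 10² − 2·10·10·cos(60°) = 100, so UA = 10.
Step 2: By the inverse law of cosines on triangle AUP: cos(∠AUP) = (10² + 10² − 10²) / (2·10·10) = 100/200 = 0.5, so ∠AUP = 60°.

Therefore, the measure of angle ∠AUP = 60°.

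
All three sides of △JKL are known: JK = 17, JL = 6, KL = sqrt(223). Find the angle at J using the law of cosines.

By the inverse law of cosines: cos(J) = (JK² + JL² - KL²) / (2 × JK × JL)
cos(J) = (17² + 6² - (sqrt(223))²) / (2 × 17 × 6)
cos(J) = (289 + 36 - (223)) / 204
cos(J) = 1/2
J = arccos(1/2) = 60°

60°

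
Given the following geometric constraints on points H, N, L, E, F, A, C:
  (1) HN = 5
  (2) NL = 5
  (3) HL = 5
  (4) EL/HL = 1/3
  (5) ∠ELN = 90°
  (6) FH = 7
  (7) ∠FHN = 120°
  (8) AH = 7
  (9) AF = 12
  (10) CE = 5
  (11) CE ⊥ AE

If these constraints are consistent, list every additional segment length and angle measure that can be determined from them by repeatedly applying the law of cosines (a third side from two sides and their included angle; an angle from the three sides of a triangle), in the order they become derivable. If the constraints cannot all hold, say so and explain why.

The constraints are consistent. Derivable facts, in order:
After 1 step:
- NE = 5/3·√10
- NF = √109
- ∠AFH = 31°
- ∠AHF = 117.99°
- ∠FAH = 31°
- ∠HLN = 60°
- ∠HNL = 60°
- ∠LHN = 60°
After 2 steps:
- ∠ENL = 18.43°
- ∠FNH = 35.5°
- ∠HFN = 24.5°
- ∠LEN = 71.57°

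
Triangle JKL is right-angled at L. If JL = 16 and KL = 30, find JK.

JK = sqrt(16^2 + 30^2) = sqrt(1156) = 34

34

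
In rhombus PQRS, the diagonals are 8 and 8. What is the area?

Area = (8 * 8) / 2 = 64 / 2 = 32

32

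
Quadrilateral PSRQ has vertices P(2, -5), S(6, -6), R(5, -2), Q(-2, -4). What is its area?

Shoelace: sum of cross terms = 30, Area = (1/2)|30| = 15

15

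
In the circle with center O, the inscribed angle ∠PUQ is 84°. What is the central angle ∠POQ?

The inscribed angle theorem states that a central angle is always twice any inscribed angle that subtends the same arc.
Since the inscribed angle is 84°, the central angle = 2 × 84° = 168°.

168°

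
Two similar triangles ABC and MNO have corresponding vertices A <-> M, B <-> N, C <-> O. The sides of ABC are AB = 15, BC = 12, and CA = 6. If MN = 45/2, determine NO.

Similar triangles have proportional sides. Setting up the proportion:
MN / AB = NO / BC
45/2 / 15 = NO / 12
NO = 12 * 45/2 / 15 = 18.

18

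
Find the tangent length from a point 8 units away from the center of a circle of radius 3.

tangent = √(d² - r²) = √(8² - 3²) = √(64 - 9) = √55 = sqrt(55)

sqrt(55)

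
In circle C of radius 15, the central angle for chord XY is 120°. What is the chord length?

Chord length = 2r sin(θ/2)
= 2 × 15 × sin(120°/2)
= 2 × 15 × sin(60°)
= 15*sqrt(3)

15*sqrt(3)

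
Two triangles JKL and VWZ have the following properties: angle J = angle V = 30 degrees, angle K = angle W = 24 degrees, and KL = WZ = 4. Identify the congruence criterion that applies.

The given information matches AAS: Two pairs of corresponding angles and a non-included side are equal (Angle-Angle-Side).

AAS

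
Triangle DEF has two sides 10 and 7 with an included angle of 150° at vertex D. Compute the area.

Area = (1/2)(10)(7) sin(150°) = (1/2)(10)(7)(1/2) = 35/2

35/2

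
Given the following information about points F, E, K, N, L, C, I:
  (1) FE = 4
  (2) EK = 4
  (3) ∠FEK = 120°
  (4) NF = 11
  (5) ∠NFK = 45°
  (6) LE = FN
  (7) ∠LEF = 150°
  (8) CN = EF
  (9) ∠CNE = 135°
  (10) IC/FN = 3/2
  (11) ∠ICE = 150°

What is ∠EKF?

Step 1: By the law of cosines on triangle KEF: KF² = 4² + 4² − 2·4·4·cos(120°) = 48, so KF = 4·√3.
Step 2: By the inverse law of cosines on triangle EKF: cos(∠EKF) = (4² + (4·√3)² − 4²) / (2·4·4·√3) = 48/55.43 = 0.866, so ∠EKF = 30°.

Therefore, the measure of angle ∠EKF = 30°.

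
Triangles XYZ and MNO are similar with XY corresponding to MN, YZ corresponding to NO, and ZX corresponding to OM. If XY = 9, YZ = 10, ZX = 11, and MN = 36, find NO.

Similar triangles have proportional sides. Setting up the proportion:
MN / XY = NO / YZ
36 / 9 = NO / 10
NO = 10 * 36 / 9 = 40.

40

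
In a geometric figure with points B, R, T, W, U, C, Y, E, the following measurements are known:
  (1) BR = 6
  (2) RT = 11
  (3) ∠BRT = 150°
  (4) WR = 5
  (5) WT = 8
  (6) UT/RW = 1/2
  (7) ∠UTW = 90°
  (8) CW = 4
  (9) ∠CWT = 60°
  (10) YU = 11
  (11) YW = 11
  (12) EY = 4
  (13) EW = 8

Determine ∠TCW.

Step 1: By the law of cosines on triangle CWT: CT² = 4² + 8² − 2·4·8·cos(60°) = 48, so CT = 4·√3.
Step 2: By the inverse law of cosines on triangle TCW: cos(∠TCW) = ((4·√3)² + 4² − 8²) / (2·4·√3·4) = 0/55.43 = 0, so ∠TCW = 90°.

Therefore, the measure of angle ∠TCW = 90°.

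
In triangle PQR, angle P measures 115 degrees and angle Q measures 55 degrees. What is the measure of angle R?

angle R = 180 - 115 - 55 = 10 degrees.

10 degrees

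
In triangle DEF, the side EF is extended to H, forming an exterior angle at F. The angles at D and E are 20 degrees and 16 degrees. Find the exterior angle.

The interior angle at F is 180 - 20 - 16 = 144 degrees.
The exterior angle and interior angle at F are supplementary:
Exterior angle = 180 - 144 = 36 degrees.

36 degrees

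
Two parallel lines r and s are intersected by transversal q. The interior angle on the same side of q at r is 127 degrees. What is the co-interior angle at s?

Co-interior (same-side interior) angles are between the parallel lines on the same side of the transversal.
Unlike corresponding or alternate interior angles, they are supplementary rather than equal.
So the angle = 180 - 127 = 53 degrees.

53 degrees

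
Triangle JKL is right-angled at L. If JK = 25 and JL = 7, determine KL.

By the Pythagorean theorem: KL^2 = JK^2 - JL^2
KL^2 = 25^2 - 7^2 = 625 - 49 = 576
KL = sqrt(576) = 24

24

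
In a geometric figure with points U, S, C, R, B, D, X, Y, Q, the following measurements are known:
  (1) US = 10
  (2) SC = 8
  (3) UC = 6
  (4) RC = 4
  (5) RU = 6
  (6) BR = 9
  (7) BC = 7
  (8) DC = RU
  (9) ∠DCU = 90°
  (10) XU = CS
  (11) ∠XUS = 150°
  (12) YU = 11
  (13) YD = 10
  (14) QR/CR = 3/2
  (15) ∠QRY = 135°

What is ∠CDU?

From the given relations: DC = RU = 6.
Step 1: By the law of cosines on triangle DCU: DU² = 6² + 6² − 2·6·6·cos(90°) = 72, so DU = 6·√2.
Step 2: By the inverse law of cosines on triangle CDU: cos(∠CDU) = (6² + (6·√2)² − 6²) / (2·6·6·√2) = 72/101.82 = 0.7071, so ∠CDU = 45°.

Therefore, the measure of angle ∠CDU = 45°.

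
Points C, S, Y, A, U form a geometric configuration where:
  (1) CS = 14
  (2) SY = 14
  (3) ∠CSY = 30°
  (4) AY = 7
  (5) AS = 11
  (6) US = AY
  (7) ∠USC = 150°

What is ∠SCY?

Step 1: By the law of cosines on triangle CSY: CY² = 14² + 14² − 2·14·14·cos(30°) = 52.52, so CY ≈ 7.25.
Step 2: By the inverse law of cosines on triangle SCY: cos(∠SCY) = (14² + 7.25² − 14²) / (2·14·7.25) = 52.52/202.91 = 0.2588, so ∠SCY = 75°.

Therefore, the measure of angle ∠SCY = 75°.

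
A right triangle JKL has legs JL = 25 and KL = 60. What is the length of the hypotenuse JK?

In a right triangle, the square of the hypotenuse equals the sum of the squares of the two legs.
The legs are 25 and 60, so the hypotenuse = sqrt(625 + 3600) = sqrt(4225) = 65.

65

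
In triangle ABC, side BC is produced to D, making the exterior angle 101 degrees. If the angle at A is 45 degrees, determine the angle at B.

By the exterior angle theorem: exterior angle = sum of remote interior angles.
101 = 45 + angle B
angle B = 101 - 45 = 56 degrees

56 degrees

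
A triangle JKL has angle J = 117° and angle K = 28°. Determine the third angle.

Let angle L = x. Then 117 + 28 + x = 180.
x = 180 - 145 = 35 degrees.

35 degrees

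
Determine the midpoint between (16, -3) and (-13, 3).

The midpoint is the point halfway along the segment.
Move half the horizontal distance: 16 + (-13 - 16)/2 = 16 + -29/2 = 3/2
Move half the vertical distance: -3 + (3 - -3)/2 = -3 + 6/2 = 0
Midpoint = (3/2, 0)

(3/2, 0)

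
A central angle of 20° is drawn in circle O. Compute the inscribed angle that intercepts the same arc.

Inscribed angle = 20° / 2 = 10° (inscribed angle theorem).

10°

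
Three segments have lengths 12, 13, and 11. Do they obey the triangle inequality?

Sort the sides: 11, 12, 13.
It suffices to check that the sum of the two smallest exceeds the largest:
11 + 12 = 23 > 13. ✓
Yes, a valid triangle can be formed.

Yes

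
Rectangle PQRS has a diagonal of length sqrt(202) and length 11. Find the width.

b = sqrt(d^2 - a^2) = sqrt(202 - 121) = sqrt(81) = 9

9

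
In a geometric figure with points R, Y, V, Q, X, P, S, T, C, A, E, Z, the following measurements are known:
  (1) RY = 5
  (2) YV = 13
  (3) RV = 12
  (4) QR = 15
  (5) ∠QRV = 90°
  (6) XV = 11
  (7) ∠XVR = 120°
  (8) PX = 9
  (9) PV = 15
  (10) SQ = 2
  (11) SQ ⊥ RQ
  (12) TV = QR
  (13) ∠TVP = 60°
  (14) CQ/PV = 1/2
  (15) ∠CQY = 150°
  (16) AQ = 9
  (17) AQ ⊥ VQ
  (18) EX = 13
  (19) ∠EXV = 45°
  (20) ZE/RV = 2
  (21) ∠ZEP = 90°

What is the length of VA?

Step 1: By the law of cosines on triangle VRQ: VQ² = 12² + 15² − 2·12·15·cos(90°) = 369, so VQ = 3·√41.
Step 2: By the law of cosines on triangle VQA: VA² = (3·√41)² + 9² − 2·3·√41·9·cos(90°) = 450, so VA = 15·√2.

Therefore, the length of VA = 15·√2.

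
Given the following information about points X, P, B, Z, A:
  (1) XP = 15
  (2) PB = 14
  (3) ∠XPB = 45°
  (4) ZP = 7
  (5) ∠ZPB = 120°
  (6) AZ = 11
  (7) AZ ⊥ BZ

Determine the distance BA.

Step 1: By the law of cosines on triangle ZPB: ZB² = 7² + 14² − 2·7·14·cos(120°) = 343, so ZB = 7·√7.
Step 2: By the law of cosines on triangle BZA: BA² = (7·√7)² + 11² − 2·7·√7·11·cos(90°) = 464, so BA = 4·√29.

Therefore, the length of BA = 4·√29.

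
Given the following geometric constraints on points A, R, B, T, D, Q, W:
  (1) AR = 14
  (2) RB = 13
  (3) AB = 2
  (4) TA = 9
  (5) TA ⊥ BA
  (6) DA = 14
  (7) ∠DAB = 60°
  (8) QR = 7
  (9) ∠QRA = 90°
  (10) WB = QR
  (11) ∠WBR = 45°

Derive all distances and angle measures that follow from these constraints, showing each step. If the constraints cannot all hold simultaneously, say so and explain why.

The constraints are consistent.

From the given relations:
  WB = QR = 7

Step 1: From AR = 14, RQ = 7, and ∠ARQ = 90°, by the law of cosines:
  AQ² = AR² + RQ² - 2·AR·RQ·cos(90°) = 196 + 49 - 0 = 245
  AQ = 7·√5

Step 2: From RB = 13, BW = 7, and ∠RBW = 45°, by the law of cosines:
  RW² = RB² + BW² - 2·RB·BW·cos(45°) = 169 + 49 - 128.7 = 89.31
  RW ≈ 9.45

Step 3: From BA = 2, AT = 9, and ∠BAT = 90°, by the law of cosines:
  BT² = BA² + AT² - 2·BA·AT·cos(90°) = 4 + 81 - 0 = 85
  BT = √85

Step 4: From BA = 2, AD = 14, and ∠BAD = 60°, by the law of cosines:
  BD² = BA² + AD² - 2·BA·AD·cos(60°) = 4 + 196 - 28 = 172
  BD = 2·√43

Step 5: From AB = 2, AR = 14, BR = 13, by the inverse law of cosines:
  cos(∠BAR) = (AB² + AR² - BR²) / (2·AB·AR)
  ∠BAR = 56.39°

Step 6: From RA = 14, RB = 13, AB = 2, by the inverse law of cosines:
  cos(∠ARB) = (RA² + RB² - AB²) / (2·RA·RB)
  ∠ARB = 7.36°

Step 7: From BA = 2, BR = 13, AR = 14, by the inverse law of cosines:
  cos(∠ABR) = (BA² + BR² - AR²) / (2·BA·BR)
  ∠ABR = 116.25°

Step 8: From AQ = 7·√5, AR = 14, QR = 7, by the inverse law of cosines:
  cos(∠QAR) = (AQ² + AR² - QR²) / (2·AQ·AR)
  ∠QAR = 26.57°

Step 9: From RB = 13, RW = 9.45, BW = 7, by the inverse law of cosines:
  cos(∠BRW) = (RB² + RW² - BW²) / (2·RB·RW)
  ∠BRW = 31.59°

Step 10: From BA = 2, BD = 2·√43, AD = 14, by the inverse law of cosines:
  cos(∠ABD) = (BA² + BD² - AD²) / (2·BA·BD)
  ∠ABD = 112.41°

Step 11: From BA = 2, BT = √85, AT = 9, by the inverse law of cosines:
  cos(∠ABT) = (BA² + BT² - AT²) / (2·BA·BT)
  ∠ABT = 77.47°

Step 12: From TA = 9, TB = √85, AB = 2, by the inverse law of cosines:
  cos(∠ATB) = (TA² + TB² - AB²) / (2·TA·TB)
  ∠ATB = 12.53°

Step 13: From DA = 14, DB = 2·√43, AB = 2, by the inverse law of cosines:
  cos(∠ADB) = (DA² + DB² - AB²) / (2·DA·DB)
  ∠ADB = 7.59°

Step 14: From QA = 7·√5, QR = 7, AR = 14, by the inverse law of cosines:
  cos(∠AQR) = (QA² + QR² - AR²) / (2·QA·QR)
  ∠AQR = 63.43°

Step 15: From WB = 7, WR = 9.45, BR = 13, by the inverse law of cosines:
  cos(∠BWR) = (WB² + WR² - BR²) / (2·WB·WR)
  ∠BWR = 103.41°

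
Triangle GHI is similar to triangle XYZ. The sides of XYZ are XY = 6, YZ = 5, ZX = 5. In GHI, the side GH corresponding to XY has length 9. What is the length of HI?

Since the triangles are similar, the ratio of corresponding sides is constant.
Scale factor k = GH / XY = 9 / 6 = 3/2
HI = k * YZ = 3/2 * 5 = 15/2

15/2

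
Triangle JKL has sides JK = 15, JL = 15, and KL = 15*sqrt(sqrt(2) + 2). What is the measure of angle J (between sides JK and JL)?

When all three sides of a triangle are known, the law of cosines can be rearranged to find any angle.
cos(C) = (a² + b² - c²) / (2ab) gives cos(J) = -sqrt(2)/2.
Taking the inverse cosine: J = 135°.

135°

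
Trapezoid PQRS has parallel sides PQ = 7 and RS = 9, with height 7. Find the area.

A trapezoid's area equals the midsegment times the height.
The midsegment is (7 + 9) / 2 = 8.
Area = 8 * 7 = 56.

56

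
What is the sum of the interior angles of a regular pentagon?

The sum of interior angles of an n-sided polygon is (n - 2) * 180.
For n = 5: (5 - 2) * 180 = 3 * 180 = 540 degrees.

540 degrees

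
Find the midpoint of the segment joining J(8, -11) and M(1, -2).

The midpoint is the average of the coordinates:
x: (8 + 1)/2 = 9/2
y: (-11 + -2)/2 = -13/2
Midpoint = (9/2, -13/2)

(9/2, -13/2)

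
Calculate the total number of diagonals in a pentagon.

The number of diagonals in an n-gon is n(n - 3)/2.
For n = 5: 5(5 - 3)/2 = 5 × 2 / 2 = 5.

5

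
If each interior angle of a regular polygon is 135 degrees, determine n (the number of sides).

The exterior angle is the supplement of the interior angle: 180 - 135 = 45 degrees.
Since the exterior angles of any convex polygon sum to 360 degrees, the number of sides is 360 / 45 = 8.

8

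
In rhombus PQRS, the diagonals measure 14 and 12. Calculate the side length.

Half-diagonals are 7 and 6. side = sqrt(7^2 + 6^2) = sqrt(85)

sqrt(85)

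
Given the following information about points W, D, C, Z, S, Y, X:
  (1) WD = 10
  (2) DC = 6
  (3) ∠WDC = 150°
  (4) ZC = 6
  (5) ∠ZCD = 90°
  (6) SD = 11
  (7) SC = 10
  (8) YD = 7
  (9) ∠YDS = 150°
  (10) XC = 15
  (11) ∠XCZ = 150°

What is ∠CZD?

Step 1: By the law of cosines on triangle ZCD: ZD² = 6² + 6² − 2·6·6·cos(90°) = 72, so ZD = 6·√2.
Step 2: By the inverse law of cosines on triangle CZD: cos(∠CZD) = (6² + (6·√2)² − 6²) / (2·6·6·√2) = 72/101.82 = 0.7071, so ∠CZD = 45°.

Therefore, the measure of angle ∠CZD = 45°.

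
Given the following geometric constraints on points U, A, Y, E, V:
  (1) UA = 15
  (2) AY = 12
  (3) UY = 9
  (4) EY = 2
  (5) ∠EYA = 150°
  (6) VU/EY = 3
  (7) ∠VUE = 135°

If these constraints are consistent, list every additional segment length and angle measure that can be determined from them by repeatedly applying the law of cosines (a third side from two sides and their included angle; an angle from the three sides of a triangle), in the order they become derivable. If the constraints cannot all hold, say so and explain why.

The constraints are consistent. Derivable facts, in order:
After 1 step:
- AE ≈ 13.77
- ∠AUY = 53.13°
- ∠AYU = 90°
- ∠UAY = 36.87°
After 2 steps:
- ∠AEY = 25.83°
- ∠EAY = 4.17°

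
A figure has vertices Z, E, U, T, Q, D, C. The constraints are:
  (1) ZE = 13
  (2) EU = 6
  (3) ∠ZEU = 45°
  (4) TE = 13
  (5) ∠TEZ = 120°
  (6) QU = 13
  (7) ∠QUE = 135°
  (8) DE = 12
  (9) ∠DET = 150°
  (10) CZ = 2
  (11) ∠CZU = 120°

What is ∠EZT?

Step 1: By the law of cosines on triangle ZET: ZT² = 13² + 13² − 2·13·13·cos(120°) = 507, so ZT = 13·√3.
Step 2: By the inverse law of cosines on triangle EZT: cos(∠EZT) = (13² + (13·√3)² − 13²) / (2·13·13·√3) = 507/585.43 = 0.866, so ∠EZT = 30°.

Therefore, the measure of angle ∠EZT = 30°.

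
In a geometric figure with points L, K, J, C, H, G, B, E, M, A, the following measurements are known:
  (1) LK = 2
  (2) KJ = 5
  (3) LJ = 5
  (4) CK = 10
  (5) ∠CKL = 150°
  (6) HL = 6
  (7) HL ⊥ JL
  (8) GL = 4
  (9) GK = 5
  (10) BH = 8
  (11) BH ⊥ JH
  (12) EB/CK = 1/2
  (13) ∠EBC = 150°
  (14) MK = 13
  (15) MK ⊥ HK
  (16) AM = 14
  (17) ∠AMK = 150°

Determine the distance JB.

Step 1: By the law of cosines on triangle JLH: JH² = 5² + 6² − 2·5·6·cos(90°) = 61, so JH = √61.
Step 2: By the law of cosines on triangle JHB: JB² = √61² + 8² − 2·√61·8·cos(90°) = 125, so JB = 5·√5.

Therefore, the length of JB = 5·√5.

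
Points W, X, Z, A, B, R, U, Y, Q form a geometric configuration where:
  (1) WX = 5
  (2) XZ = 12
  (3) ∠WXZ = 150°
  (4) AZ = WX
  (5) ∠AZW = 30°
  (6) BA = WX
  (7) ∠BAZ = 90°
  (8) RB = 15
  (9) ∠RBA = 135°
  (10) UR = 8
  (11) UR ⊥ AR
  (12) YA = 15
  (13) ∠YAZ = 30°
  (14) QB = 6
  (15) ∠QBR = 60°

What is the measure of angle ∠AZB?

From the given relations: AZ = WX = 5; BA = WX = 5.
Step 1: By the law of cosines on triangle ZAB: ZB² = 5² + 5² − 2·5·5·cos(90°) = 50, so ZB = 5·√2.
Step 2: By the inverse law of cosines on triangle AZB: cos(∠AZB) = (5² + (5·√2)² − 5²) / (2·5·5·√2) = 50/70.71 = 0.7071, so ∠AZB = 45°.

Therefore, the measure of angle ∠AZB = 45°.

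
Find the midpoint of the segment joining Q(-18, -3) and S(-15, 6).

The midpoint is the average of the coordinates:
x: (-18 + -15)/2 = -33/2
y: (-3 + 6)/2 = 3/2
Midpoint = (-33/2, 3/2)

(-33/2, 3/2)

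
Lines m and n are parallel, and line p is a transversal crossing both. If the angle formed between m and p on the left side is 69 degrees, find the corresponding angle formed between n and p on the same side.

When a transversal crosses parallel lines, angles in the same position at each intersection are called corresponding angles.
These are always equal, so the answer is 69 degrees.

69 degrees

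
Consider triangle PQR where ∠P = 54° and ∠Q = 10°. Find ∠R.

Let angle R = x. Then 54 + 10 + x = 180.
x = 180 - 64 = 116 degrees.

116 degrees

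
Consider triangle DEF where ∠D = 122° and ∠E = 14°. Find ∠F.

By the triangle angle sum property, the three interior angles of any triangle add up to 180°.
We know angle D = 122° and angle E = 14°, so their sum is 136°.
Therefore angle F = 180° - 136° = 44°.

44 degrees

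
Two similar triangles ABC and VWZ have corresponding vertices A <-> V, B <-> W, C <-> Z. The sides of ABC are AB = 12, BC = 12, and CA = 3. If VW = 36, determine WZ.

k = 36/12 = 3. WZ = 3 * 12 = 36.

36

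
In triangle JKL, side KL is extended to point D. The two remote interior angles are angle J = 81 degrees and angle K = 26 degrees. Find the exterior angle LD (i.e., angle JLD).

Exterior angle = 81 + 26 = 107 degrees (exterior angle theorem).

107 degrees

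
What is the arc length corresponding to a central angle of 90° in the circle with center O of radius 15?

Arc length = 2πr × θ/360
= 2π × 15 × 1/4
= 15*pi/2

15*pi/2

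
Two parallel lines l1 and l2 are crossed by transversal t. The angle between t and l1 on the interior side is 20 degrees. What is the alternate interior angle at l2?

Alternate interior angles lie on opposite sides of the transversal, between the parallel lines.
By the alternate interior angle theorem, they are equal: 20 degrees.

20 degrees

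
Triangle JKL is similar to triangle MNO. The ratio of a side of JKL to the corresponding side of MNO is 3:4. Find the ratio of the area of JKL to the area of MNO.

Area ratio = (side ratio)^2 = (3/4)^2 = 9:16.

9:16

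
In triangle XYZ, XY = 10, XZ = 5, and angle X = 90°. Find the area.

Area = (1/2) * XY * XZ * sin(X)
Area = (1/2) * 10 * 5 * sin(90°)
Area = (1/2) * 10 * 5 * 1
Area = 25

25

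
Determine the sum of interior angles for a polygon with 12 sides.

The sum of interior angles of an n-sided polygon is (n - 2) * 180.
For n = 12: (12 - 2) * 180 = 10 * 180 = 1800 degrees.

1800 degrees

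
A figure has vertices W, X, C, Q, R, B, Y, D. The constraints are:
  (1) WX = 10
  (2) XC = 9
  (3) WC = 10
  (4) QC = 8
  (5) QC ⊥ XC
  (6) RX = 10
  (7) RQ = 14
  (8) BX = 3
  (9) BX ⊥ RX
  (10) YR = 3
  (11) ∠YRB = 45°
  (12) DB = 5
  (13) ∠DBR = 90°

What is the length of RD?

Step 1: By the law of cosines on triangle BXR: BR² = 3² + 10² − 2·3·10·cos(90°) = 109, so BR = √109.
Step 2: By the law of cosines on triangle RBD: RD² = √109² + 5² − 2·√109·5·cos(90°) = 134, so RD = √134.

Therefore, the length of RD = √134.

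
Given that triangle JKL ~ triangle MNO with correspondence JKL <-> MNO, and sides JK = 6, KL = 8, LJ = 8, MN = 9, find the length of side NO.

k = 9/6 = 3/2. NO = 3/2 * 8 = 12.

12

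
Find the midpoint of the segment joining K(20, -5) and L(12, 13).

The midpoint is the average of the coordinates:
x: (20 + 12)/2 = 16
y: (-5 + 13)/2 = 4
Midpoint = (16, 4)

(16, 4)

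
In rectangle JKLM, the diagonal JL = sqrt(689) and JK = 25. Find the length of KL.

The diagonal of a rectangle forms a right triangle with the two sides.
Rearranging the Pythagorean theorem: missing side = sqrt(d^2 - known^2).
= sqrt(689 - 625) = sqrt(64) = 8.

8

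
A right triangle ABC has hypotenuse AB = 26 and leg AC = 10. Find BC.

BC = sqrt(26^2 - 10^2) = sqrt(576) = 24

24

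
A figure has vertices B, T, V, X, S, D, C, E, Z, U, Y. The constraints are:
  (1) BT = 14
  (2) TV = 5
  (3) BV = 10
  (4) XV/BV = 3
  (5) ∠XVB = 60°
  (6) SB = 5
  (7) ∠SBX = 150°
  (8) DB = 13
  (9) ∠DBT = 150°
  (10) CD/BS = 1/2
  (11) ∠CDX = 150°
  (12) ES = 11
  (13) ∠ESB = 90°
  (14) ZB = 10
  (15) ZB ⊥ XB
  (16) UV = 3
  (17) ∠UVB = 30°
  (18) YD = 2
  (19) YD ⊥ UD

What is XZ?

From the given relations: XV = 3·BV = 3·10 = 30.
Step 1: By the law of cosines on triangle BVX: BX² = 10² + 30² − 2·10·30·cos(60°) = 700, so BX = 10·√7.
Step 2: By the law of cosines on triangle XBZ: XZ² = (10·√7)² + 10² − 2·10·√7·10·cos(90°) = 800, so XZ = 20·√2.

Therefore, the length of XZ = 20·√2.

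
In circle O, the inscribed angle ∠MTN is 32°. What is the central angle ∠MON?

Central angle = 2 × 32° = 64° (inscribed angle theorem).

64°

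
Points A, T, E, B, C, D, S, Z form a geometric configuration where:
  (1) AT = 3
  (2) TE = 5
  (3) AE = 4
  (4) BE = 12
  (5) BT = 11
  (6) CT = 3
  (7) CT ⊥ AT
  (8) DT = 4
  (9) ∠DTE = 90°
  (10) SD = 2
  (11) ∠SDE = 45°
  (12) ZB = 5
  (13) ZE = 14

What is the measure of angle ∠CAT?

Step 1: By the law of cosines on triangle ATC: AC² = 3² + 3² − 2·3·3·cos(90°) = 18, so AC = 3·√2.
Step 2: By the inverse law of cosines on triangle CAT: cos(∠CAT) = ((3·√2)² + 3² − 3²) / (2·3·√2·3) = 18/25.46 = 0.7071, so ∠CAT = 45°.

Therefore, the measure of angle ∠CAT = 45°.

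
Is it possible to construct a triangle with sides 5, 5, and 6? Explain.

Yes.
The triangle inequality requires that the sum of any two sides exceeds the third.
Here 5 + 5 = 10 > 6, so the condition is met.

Yes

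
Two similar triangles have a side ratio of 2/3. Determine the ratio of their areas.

Area scales with the square of linear dimensions. If every length is multiplied by 2/3, then the area is multiplied by (2/3)^2 = 4/9.
The area ratio is 4:9.

4:9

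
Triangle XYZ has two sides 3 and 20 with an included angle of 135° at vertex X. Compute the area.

Area = (1/2)(3)(20) sin(135°) = (1/2)(3)(20)(sqrt(2)/2) = 15*sqrt(2)

15*sqrt(2)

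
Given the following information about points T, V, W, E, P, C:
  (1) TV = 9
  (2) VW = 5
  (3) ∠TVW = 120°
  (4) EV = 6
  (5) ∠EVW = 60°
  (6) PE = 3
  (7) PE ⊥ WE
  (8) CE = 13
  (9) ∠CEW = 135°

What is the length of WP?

Step 1: By the law of cosines on triangle EVW: EW² = 6² + 5² − 2·6·5·cos(60°) = 31, so EW = √31.
Step 2: By the law of cosines on triangle WEP: WP² = √31² + 3² − 2·√31·3·cos(90°) = 40, so WP = 2·√10.

Therefore, the length of WP = 2·√10.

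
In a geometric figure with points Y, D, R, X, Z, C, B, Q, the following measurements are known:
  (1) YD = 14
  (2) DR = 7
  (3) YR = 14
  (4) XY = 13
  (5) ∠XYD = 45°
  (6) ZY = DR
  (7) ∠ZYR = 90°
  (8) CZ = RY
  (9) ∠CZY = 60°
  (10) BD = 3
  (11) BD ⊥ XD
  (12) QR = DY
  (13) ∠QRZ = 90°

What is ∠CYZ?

From the given relations: ZY = DR = 7; CZ = RY = 14.
Step 1: By the law of cosines on triangle YZC: YC² = 7² + 14² − 2·7·14·cos(60°) = 147, so YC = 7·√3.
Step 2: By the inverse law of cosines on triangle CYZ: cos(∠CYZ) = ((7·√3)² + 7² − 14²) / (2·7·√3·7) = 0/169.74 = 0, so ∠CYZ = 90°.

Therefore, the measure of angle ∠CYZ = 90°.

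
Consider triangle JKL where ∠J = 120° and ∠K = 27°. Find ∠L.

Let angle L = x. Then 120 + 27 + x = 180.
x = 180 - 147 = 33 degrees.

33 degrees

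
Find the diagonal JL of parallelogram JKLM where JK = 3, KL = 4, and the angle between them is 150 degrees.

The diagonal of a parallelogram can be found by treating two adjacent sides and the diagonal as a triangle.
Applying the law of cosines with sides 3, 4 and included angle 150°:
d^2 = 9 + 16 - 24*cos(150°) = 12*sqrt(3) + 25
d = sqrt(12*sqrt(3) + 25)

sqrt(12*sqrt(3) + 25)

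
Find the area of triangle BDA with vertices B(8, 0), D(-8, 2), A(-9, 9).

Shoelace: Area = (1/2)|8(2-9) + -8(9-0) + -9(0-2)| = (1/2)(110) = 55

55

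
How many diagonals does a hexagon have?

Total line segments between 6 vertices = C(6,2) = 15.
Subtract the 6 sides: 15 - 6 = 9 diagonals.

9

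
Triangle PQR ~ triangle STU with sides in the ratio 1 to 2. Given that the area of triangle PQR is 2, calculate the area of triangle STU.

For similar figures, the area ratio equals the square of the side ratio.
Side ratio (PQR to STU) = 1:2, so area ratio = 1^2:2^2 = 1:4.
If the area of PQR is 2, then the area of STU = 2 * (4/1) = 8.

8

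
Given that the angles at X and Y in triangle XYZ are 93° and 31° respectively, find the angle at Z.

angle Z = 180 - 93 - 31 = 56 degrees.

56 degrees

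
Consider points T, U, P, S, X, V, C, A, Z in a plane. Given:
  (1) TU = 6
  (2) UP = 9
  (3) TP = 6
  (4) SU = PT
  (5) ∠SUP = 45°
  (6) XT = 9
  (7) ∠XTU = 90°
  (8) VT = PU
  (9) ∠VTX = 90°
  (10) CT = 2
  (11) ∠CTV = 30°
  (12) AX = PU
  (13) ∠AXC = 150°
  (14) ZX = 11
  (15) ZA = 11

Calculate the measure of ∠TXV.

From the given relations: VT = PU = 9.
Step 1: By the law of cosines on triangle XTV: XV² = 9² + 9² − 2·9·9·cos(90°) = 162, so XV = 9·√2.
Step 2: By the inverse law of cosines on triangle TXV: cos(∠TXV) = (9² + (9·√2)² − 9²) / (2·9·9·√2) = 162/229.1 = 0.7071, so ∠TXV = 45°.

Therefore, the measure of angle ∠TXV = 45°.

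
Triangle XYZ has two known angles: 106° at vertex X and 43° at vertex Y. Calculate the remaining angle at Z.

angle Z = 180 - 106 - 43 = 31 degrees.

31 degrees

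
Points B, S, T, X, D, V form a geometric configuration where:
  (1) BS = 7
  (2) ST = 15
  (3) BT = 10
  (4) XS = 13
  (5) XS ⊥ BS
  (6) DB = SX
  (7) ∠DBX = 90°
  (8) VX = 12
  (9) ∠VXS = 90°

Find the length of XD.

From the given relations: DB = SX = 13.
Step 1: By the law of cosines on triangle BSX: BX² = 7² + 13² − 2·7·13·cos(90°) = 218, so BX ≈ 14.76.
Step 2: By the law of cosines on triangle XBD: XD² = 14.76² + 13² − 2·14.76·13·cos(90°) = 387, so XD = 3·√43.

Therefore, the length of XD = 3·√43.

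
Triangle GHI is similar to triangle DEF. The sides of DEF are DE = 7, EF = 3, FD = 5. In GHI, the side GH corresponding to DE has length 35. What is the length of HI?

Similar triangles have proportional sides. Setting up the proportion:
GH / DE = HI / EF
35 / 7 = HI / 3
HI = 3 * 35 / 7 = 15.

15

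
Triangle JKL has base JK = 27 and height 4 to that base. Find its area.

A triangle's area is half the area of a rectangle with the same base and height.
Area = (1/2) * 27 * 4 = 54.

54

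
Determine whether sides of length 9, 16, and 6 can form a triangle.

Check the triangle inequality: 9 + 6 = 15 ≤ 16.
Since the sum of two sides does not exceed the third, no triangle can be formed.

No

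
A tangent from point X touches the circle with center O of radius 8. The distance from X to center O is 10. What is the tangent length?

tangent = √(d² - r²) = √(10² - 8²) = √(100 - 64) = √36 = 6

6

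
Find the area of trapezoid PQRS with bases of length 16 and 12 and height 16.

A trapezoid's area equals the midsegment times the height.
The midsegment is (16 + 12) / 2 = 14.
Area = 14 * 16 = 224.

224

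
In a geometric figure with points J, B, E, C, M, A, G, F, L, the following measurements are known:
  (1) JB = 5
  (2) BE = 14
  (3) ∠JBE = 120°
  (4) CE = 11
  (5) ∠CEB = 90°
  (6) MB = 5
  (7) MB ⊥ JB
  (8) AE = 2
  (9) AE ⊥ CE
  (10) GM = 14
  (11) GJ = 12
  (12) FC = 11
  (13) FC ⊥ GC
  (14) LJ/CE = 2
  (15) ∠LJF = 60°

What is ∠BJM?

Step 1: By the law of cosines on triangle JBM: JM² = 5² + 5² − 2·5·5·cos(90°) = 50, so JM = 5·√2.
Step 2: By the inverse law of cosines on triangle BJM: cos(∠BJM) = (5² + (5·√2)² − 5²) / (2·5·5·√2) = 50/70.71 = 0.7071, so ∠BJM = 45°.

Therefore, the measure of angle ∠BJM = 45°.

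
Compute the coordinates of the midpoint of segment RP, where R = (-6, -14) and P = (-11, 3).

The midpoint is the point halfway along the segment.
Move half the horizontal distance: -6 + (-11 - -6)/2 = -6 + -5/2 = -17/2
Move half the vertical distance: -14 + (3 - -14)/2 = -14 + 17/2 = -11/2
Midpoint = (-17/2, -11/2)

(-17/2, -11/2)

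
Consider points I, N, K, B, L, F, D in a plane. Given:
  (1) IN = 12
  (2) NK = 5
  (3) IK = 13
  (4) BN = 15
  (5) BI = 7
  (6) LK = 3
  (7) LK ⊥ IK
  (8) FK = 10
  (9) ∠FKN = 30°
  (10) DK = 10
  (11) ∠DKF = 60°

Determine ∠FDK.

Step 1: By the law of cosines on triangle DKF: DF² = 10² + 10² − 2·10·10·cos(60°) = 100, so DF = 10.
Step 2: By the inverse law of cosines on triangle FDK: cos(∠FDK) = (10² + 10² − 10²) / (2·10·10) = 100/200 = 0.5, so ∠FDK = 60°.

Therefore, the measure of angle ∠FDK = 60°.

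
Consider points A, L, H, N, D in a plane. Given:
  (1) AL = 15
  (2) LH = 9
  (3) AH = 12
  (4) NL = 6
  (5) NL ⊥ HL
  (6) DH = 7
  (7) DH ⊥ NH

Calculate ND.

Step 1: By the law of cosines on triangle NLH: NH² = 6² + 9² − 2·6·9·cos(90°) = 117, so NH = 3·√13.
Step 2: By the law of cosines on triangle NHD: ND² = (3·√13)² + 7² − 2·3·√13·7·cos(90°) = 166, so ND = √166.

Therefore, the length of ND = √166.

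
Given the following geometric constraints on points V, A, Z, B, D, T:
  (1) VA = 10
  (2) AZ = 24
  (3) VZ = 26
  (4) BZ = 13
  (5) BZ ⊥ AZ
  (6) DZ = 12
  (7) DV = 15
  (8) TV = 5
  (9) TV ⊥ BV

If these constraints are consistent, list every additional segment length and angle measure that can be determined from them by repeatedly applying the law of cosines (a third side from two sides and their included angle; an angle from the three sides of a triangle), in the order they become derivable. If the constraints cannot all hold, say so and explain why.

The constraints are consistent. Derivable facts, in order:
After 1 step:
- AB ≈ 27.29
- ∠AVZ = 67.38°
- ∠AZV = 22.62°
- ∠DVZ = 13.95°
- ∠DZV = 17.54°
- ∠VAZ = 90°
- ∠VDZ = 148.52°
After 2 steps:
- ∠ABZ = 61.56°
- ∠BAZ = 28.44°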